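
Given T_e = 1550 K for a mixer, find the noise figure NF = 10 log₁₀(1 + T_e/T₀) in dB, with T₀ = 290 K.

F = 1 + T_e/T₀ = 1 + 1550/290 = 6.34483
NF = 10 log₁₀(6.34483) = 8.02 dB

8.02 dB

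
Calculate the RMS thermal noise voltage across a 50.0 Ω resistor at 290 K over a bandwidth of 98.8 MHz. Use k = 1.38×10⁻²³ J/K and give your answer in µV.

8.89 µV

V_n = √(4kTRB)
4kTRB = 4 × 1.38×10⁻²³ × 290 × 5.00×10¹ × 9.88×10⁷ = 7.91×10⁻¹¹ V²
V_n = √(7.91×10⁻¹¹) = 8.89×10⁻⁶ V = 8.89 µV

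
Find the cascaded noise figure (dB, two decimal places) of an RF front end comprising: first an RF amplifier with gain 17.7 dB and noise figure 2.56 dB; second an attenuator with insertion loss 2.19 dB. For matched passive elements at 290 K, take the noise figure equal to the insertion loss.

Convert to linear (a loss of L dB is a gain of −L dB): F_i = 10^(NF_i/10), G_i = 10^(G_i,dB/10)
  Stage 1: F_1 = 10^(2.56/10) = 1.803, G_1 = 10^(17.7/10) = 58.88
  Stage 2: F_2 = 10^(2.19/10) = 1.656, G_2 = 10^(−2.19/10) = 0.6039
Friis cascade:
  F = 1.803 + (1.656 − 1)/58.88 = 1.814
NF = 10 log₁₀(1.814) = 2.59 dB

2.59 dB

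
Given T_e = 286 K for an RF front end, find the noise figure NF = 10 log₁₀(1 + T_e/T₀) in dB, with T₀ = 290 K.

2.98 dB

F = 1 + T_e/T₀ = 1 + 286/290 = 1.98621
NF = 10 log₁₀(1.98621) = 2.98 dB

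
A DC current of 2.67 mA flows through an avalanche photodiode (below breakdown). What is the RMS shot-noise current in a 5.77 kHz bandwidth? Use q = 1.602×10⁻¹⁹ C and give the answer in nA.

I_n = √(2qI·B)
2qI·B = 2 × 1.602×10⁻¹⁹ × 2.67×10⁻³ × 5.77×10³ = 4.94×10⁻¹⁸ A²
I_n = √(4.94×10⁻¹⁸) = 2.22×10⁻⁹ A = 2.22 nA

2.22 nA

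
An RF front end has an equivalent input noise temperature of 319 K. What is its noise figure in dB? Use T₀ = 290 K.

F = 1 + T_e/T₀ = 1 + 319/290 = 2.1
NF = 10 log₁₀(2.1) = 3.22 dB

3.22 dB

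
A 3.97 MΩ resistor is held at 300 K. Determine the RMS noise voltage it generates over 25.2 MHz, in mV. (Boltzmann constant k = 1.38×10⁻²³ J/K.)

1.29 mV

V_n = √(4kTRB)
4kTRB = 4 × 1.38×10⁻²³ × 300 × 3.97×10⁶ × 2.52×10⁷ = 1.66×10⁻⁶ V²
V_n = √(1.66×10⁻⁶) = 1.29×10⁻³ V = 1.29 mV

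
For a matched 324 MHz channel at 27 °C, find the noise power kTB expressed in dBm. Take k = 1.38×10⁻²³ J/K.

T = 27 °C + 273.15 = 300.15 K
P_n = kTB = 1.38×10⁻²³ × 300.15 × 3.24×10⁸ = 1.34×10⁻¹² W
In dBm: 10 log₁₀(1.34×10⁻¹² / 10⁻³) = −88.7 dBm

−88.7 dBm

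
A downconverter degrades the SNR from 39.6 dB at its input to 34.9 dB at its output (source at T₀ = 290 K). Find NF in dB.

NF (dB) = SNR_in(dB) − SNR_out(dB) when the source is at T₀
NF = 39.6 − 34.9 = 4.7 dB

4.7 dB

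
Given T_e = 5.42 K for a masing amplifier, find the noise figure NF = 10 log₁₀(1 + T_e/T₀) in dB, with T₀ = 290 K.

0.080 dB

F = 1 + T_e/T₀ = 1 + 5.42/290 = 1.01869
NF = 10 log₁₀(1.01869) = 0.080 dB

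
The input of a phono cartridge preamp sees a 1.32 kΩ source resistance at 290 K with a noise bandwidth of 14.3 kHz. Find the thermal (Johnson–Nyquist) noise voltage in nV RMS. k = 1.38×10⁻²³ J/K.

V_n = √(4kTRB)
4kTRB = 4 × 1.38×10⁻²³ × 290 × 1.32×10³ × 1.43×10⁴ = 3.02×10⁻¹³ V²
V_n = √(3.02×10⁻¹³) = 5.50×10⁻⁷ V = 550 nV

550 nV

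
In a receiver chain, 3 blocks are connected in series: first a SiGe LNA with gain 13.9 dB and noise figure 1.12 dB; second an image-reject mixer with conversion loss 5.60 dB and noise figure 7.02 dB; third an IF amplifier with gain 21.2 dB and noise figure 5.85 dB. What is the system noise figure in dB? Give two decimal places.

Convert to linear (a loss of L dB is a gain of −L dB): F_i = 10^(NF_i/10), G_i = 10^(G_i,dB/10)
  Stage 1: F_1 = 10^(1.12/10) = 1.294, G_1 = 10^(13.9/10) = 24.55
  Stage 2: F_2 = 10^(7.02/10) = 5.035, G_2 = 10^(−5.60/10) = 0.2754
  Stage 3: F_3 = 10^(5.85/10) = 3.846, G_3 = 10^(21.2/10) = 131.8
Friis cascade:
  F = 1.294 + (5.035 − 1)/24.55 + (3.846 − 1)/6.761 = 1.880
NF = 10 log₁₀(1.880) = 2.74 dB

2.74 dB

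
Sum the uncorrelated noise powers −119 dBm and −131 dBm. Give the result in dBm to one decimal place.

Convert to linear, add, convert back:
P₁ = 1.26×10⁻¹⁵ W, P₂ = 7.94×10⁻¹⁷ W
P_tot = 1.34×10⁻¹⁵ W → 10 log₁₀(P_tot / 10⁻³) = −118.7 dBm

−118.7 dBm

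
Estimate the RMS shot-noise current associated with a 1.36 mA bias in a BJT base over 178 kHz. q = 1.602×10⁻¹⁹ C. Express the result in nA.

I_n = √(2qI·B)
2qI·B = 2 × 1.602×10⁻¹⁹ × 1.36×10⁻³ × 1.78×10⁵ = 7.76×10⁻¹⁷ A²
I_n = √(7.76×10⁻¹⁷) = 8.81×10⁻⁹ A = 8.81 nA

8.81 nA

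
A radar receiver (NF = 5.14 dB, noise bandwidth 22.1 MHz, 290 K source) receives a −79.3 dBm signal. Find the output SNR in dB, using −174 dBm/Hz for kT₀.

16.1 dB

Noise floor: N = −174 + 10 log₁₀(B) + NF
10 log₁₀(2.21×10⁷) = 73.44 dB
N = −174 + 73.44 + 5.14 = −95.42 dBm
SNR = P_sig − N = −79.3 − (−95.42) = 16.12 dB → 16.1 dB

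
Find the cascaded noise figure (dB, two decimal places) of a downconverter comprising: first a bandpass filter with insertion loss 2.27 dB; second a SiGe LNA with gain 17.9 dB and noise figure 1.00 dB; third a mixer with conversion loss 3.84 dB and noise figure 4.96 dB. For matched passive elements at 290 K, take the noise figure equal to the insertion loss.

Convert to linear (a loss of L dB is a gain of −L dB): F_i = 10^(NF_i/10), G_i = 10^(G_i,dB/10)
  Stage 1: F_1 = 10^(2.27/10) = 1.687, G_1 = 10^(−2.27/10) = 0.5929
  Stage 2: F_2 = 10^(1.00/10) = 1.259, G_2 = 10^(17.9/10) = 61.66
  Stage 3: F_3 = 10^(4.96/10) = 3.133, G_3 = 10^(−3.84/10) = 0.4130
Friis cascade:
  F = 1.687 + (1.259 − 1)/0.5929 + (3.133 − 1)/36.56 = 2.182
NF = 10 log₁₀(2.182) = 3.39 dB

3.39 dB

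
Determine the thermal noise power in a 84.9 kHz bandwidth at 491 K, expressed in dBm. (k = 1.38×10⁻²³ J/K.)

P_n = kTB = 1.38×10⁻²³ × 491 × 8.49×10⁴ = 5.75×10⁻¹⁶ W
In dBm: 10 log₁₀(5.75×10⁻¹⁶ / 10⁻³) = −122.4 dBm

−122.4 dBm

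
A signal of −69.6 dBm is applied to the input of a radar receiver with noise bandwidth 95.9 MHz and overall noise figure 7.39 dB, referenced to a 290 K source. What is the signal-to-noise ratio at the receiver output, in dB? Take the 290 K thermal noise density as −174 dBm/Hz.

Noise floor: N = −174 + 10 log₁₀(B) + NF
10 log₁₀(9.59×10⁷) = 79.82 dB
N = −174 + 79.82 + 7.39 = −86.79 dBm
SNR = P_sig − N = −69.6 − (−86.79) = 17.19 dB → 17.2 dB

17.2 dB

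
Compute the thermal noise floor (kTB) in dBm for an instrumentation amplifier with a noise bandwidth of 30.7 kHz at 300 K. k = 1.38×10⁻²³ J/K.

−129.0 dBm

P_n = kTB = 1.38×10⁻²³ × 300 × 3.07×10⁴ = 1.27×10⁻¹⁶ W
In dBm: 10 log₁₀(1.27×10⁻¹⁶ / 10⁻³) = −129.0 dBm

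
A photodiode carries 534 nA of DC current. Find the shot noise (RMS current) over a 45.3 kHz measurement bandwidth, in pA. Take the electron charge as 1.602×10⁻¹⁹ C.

88.0 pA

I_n = √(2qI·B)
2qI·B = 2 × 1.602×10⁻¹⁹ × 5.34×10⁻⁷ × 4.53×10⁴ = 7.75×10⁻²¹ A²
I_n = √(7.75×10⁻²¹) = 8.80×10⁻¹¹ A = 88.0 pA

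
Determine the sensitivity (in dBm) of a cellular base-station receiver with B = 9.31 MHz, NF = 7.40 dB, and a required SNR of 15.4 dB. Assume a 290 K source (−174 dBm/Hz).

Sensitivity = −174 + 10 log₁₀(B) + NF + SNR_min
= −174 + 69.69 + 7.40 + 15.4
= −81.51 dBm → −81.5 dBm

−81.5 dBm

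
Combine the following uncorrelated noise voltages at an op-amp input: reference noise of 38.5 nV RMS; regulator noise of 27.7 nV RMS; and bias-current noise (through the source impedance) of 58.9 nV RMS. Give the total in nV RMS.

75.6 nV

Uncorrelated sources add in power (mean-square): V_tot = √(ΣV_i²)
V_tot = √[(3.85×10⁻⁸)² + (2.77×10⁻⁸)² + (5.89×10⁻⁸)²] = 7.56×10⁻⁸ V = 75.6 nV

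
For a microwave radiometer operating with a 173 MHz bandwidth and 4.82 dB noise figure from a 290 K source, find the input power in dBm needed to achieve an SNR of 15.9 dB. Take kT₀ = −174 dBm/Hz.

−70.9 dBm

Sensitivity = −174 + 10 log₁₀(B) + NF + SNR_min
= −174 + 82.38 + 4.82 + 15.9
= −70.90 dBm → −70.9 dBm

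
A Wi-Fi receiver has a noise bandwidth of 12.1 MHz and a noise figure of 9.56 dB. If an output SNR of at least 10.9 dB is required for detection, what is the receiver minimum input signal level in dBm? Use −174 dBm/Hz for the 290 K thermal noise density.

−82.7 dBm

Sensitivity = −174 + 10 log₁₀(B) + NF + SNR_min
= −174 + 70.83 + 9.56 + 10.9
= −82.71 dBm → −82.7 dBm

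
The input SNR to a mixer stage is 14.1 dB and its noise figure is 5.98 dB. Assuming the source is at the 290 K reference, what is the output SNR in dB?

By definition F = SNR_in/SNR_out, so in dB: SNR_out = SNR_in − NF
SNR_out = 14.1 − 5.98 = 8.12 dB

8.12 dB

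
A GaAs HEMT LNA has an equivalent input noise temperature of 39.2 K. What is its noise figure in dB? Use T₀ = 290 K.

F = 1 + T_e/T₀ = 1 + 39.2/290 = 1.13517
NF = 10 log₁₀(1.13517) = 0.551 dB

0.551 dB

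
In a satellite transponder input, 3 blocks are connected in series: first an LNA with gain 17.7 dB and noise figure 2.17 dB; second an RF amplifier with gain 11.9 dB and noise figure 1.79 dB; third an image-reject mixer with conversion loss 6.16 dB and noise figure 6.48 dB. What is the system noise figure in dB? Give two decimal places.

Convert to linear (a loss of L dB is a gain of −L dB): F_i = 10^(NF_i/10), G_i = 10^(G_i,dB/10)
  Stage 1: F_1 = 10^(2.17/10) = 1.648, G_1 = 10^(17.7/10) = 58.88
  Stage 2: F_2 = 10^(1.79/10) = 1.510, G_2 = 10^(11.9/10) = 15.49
  Stage 3: F_3 = 10^(6.48/10) = 4.446, G_3 = 10^(−6.16/10) = 0.2421
Friis cascade:
  F = 1.648 + (1.510 − 1)/58.88 + (4.446 − 1)/912.0 = 1.661
NF = 10 log₁₀(1.661) = 2.20 dB

2.20 dB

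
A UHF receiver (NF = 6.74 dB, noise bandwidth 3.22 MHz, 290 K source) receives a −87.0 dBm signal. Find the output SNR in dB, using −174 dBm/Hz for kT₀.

Noise floor: N = −174 + 10 log₁₀(B) + NF
10 log₁₀(3.22×10⁶) = 65.08 dB
N = −174 + 65.08 + 6.74 = −102.18 dBm
SNR = P_sig − N = −87.0 − (−102.18) = 15.18 dB → 15.2 dB

15.2 dB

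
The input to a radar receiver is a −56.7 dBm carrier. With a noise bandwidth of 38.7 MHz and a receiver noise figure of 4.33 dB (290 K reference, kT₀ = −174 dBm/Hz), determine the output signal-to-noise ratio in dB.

Noise floor: N = −174 + 10 log₁₀(B) + NF
10 log₁₀(3.87×10⁷) = 75.88 dB
N = −174 + 75.88 + 4.33 = −93.79 dBm
SNR = P_sig − N = −56.7 − (−93.79) = 37.09 dB → 37.1 dB

37.1 dB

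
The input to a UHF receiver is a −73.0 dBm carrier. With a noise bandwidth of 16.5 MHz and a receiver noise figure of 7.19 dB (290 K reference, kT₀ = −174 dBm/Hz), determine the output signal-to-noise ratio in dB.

21.6 dB

Noise floor: N = −174 + 10 log₁₀(B) + NF
10 log₁₀(1.65×10⁷) = 72.17 dB
N = −174 + 72.17 + 7.19 = −94.64 dBm
SNR = P_sig − N = −73.0 − (−94.64) = 21.64 dB → 21.6 dB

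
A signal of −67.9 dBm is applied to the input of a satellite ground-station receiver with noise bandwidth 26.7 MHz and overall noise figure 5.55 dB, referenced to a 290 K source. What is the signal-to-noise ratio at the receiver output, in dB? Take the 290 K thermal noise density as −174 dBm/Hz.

26.3 dB

Noise floor: N = −174 + 10 log₁₀(B) + NF
10 log₁₀(2.67×10⁷) = 74.27 dB
N = −174 + 74.27 + 5.55 = −94.18 dBm
SNR = P_sig − N = −67.9 − (−94.18) = 26.28 dB → 26.3 dB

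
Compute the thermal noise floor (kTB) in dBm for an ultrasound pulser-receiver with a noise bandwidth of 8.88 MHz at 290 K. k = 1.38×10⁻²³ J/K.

−104.5 dBm

P_n = kTB = 1.38×10⁻²³ × 290 × 8.88×10⁶ = 3.55×10⁻¹⁴ W
In dBm: 10 log₁₀(3.55×10⁻¹⁴ / 10⁻³) = −104.5 dBm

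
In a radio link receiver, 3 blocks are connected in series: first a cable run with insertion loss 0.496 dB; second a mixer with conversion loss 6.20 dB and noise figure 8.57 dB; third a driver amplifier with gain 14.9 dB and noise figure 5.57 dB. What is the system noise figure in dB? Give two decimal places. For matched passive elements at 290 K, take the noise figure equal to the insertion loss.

13.06 dB

Convert to linear (a loss of L dB is a gain of −L dB): F_i = 10^(NF_i/10), G_i = 10^(G_i,dB/10)
  Stage 1: F_1 = 10^(0.496/10) = 1.121, G_1 = 10^(−0.496/10) = 0.8921
  Stage 2: F_2 = 10^(8.57/10) = 7.194, G_2 = 10^(−6.20/10) = 0.2399
  Stage 3: F_3 = 10^(5.57/10) = 3.606, G_3 = 10^(14.9/10) = 30.90
Friis cascade:
  F = 1.121 + (7.194 − 1)/0.8921 + (3.606 − 1)/0.2140 = 20.24
NF = 10 log₁₀(20.24) = 13.06 dB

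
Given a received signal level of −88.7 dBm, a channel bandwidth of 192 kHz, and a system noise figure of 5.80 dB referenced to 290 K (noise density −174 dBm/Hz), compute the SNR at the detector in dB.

Noise floor: N = −174 + 10 log₁₀(B) + NF
10 log₁₀(1.92×10⁵) = 52.83 dB
N = −174 + 52.83 + 5.80 = −115.37 dBm
SNR = P_sig − N = −88.7 − (−115.37) = 26.67 dB → 26.7 dB

26.7 dB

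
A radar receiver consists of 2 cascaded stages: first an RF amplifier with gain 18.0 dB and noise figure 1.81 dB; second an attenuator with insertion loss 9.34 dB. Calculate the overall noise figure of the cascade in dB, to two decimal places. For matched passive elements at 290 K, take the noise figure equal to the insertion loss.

Convert to linear (a loss of L dB is a gain of −L dB): F_i = 10^(NF_i/10), G_i = 10^(G_i,dB/10)
  Stage 1: F_1 = 10^(1.81/10) = 1.517, G_1 = 10^(18.0/10) = 63.10
  Stage 2: F_2 = 10^(9.34/10) = 8.590, G_2 = 10^(−9.34/10) = 0.1164
Friis cascade:
  F = 1.517 + (8.590 − 1)/63.10 = 1.637
NF = 10 log₁₀(1.637) = 2.14 dB

2.14 dB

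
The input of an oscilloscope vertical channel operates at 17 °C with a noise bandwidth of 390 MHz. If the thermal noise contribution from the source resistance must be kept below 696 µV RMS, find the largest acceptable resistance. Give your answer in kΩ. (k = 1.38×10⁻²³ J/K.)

T = 17 °C + 273.15 = 290.15 K
Johnson–Nyquist: V_n = √(4kTRB) ⇒ R = V_n² / (4kTB)
4kTB = 4 × 1.38×10⁻²³ × 290.15 × 3.90×10⁸ = 6.25×10⁻¹²
R = (6.96×10⁻⁴)² / 6.25×10⁻¹² = 7.76×10⁴ Ω = 77.6 kΩ

77.6 kΩ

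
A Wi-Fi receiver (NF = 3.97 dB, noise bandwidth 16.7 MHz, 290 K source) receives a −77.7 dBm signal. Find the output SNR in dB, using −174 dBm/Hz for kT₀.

20.1 dB

Noise floor: N = −174 + 10 log₁₀(B) + NF
10 log₁₀(1.67×10⁷) = 72.23 dB
N = −174 + 72.23 + 3.97 = −97.80 dBm
SNR = P_sig − N = −77.7 − (−97.80) = 20.10 dB → 20.1 dB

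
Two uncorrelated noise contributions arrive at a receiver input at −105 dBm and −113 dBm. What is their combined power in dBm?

−104.4 dBm

Convert to linear, add, convert back:
P₁ = 3.16×10⁻¹⁴ W, P₂ = 5.01×10⁻¹⁵ W
P_tot = 3.66×10⁻¹⁴ W → 10 log₁₀(P_tot / 10⁻³) = −104.4 dBm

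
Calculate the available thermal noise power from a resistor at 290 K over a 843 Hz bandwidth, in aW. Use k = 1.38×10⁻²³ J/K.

3.37 aW

P_n = kTB = 1.38×10⁻²³ × 290 × 8.43×10² = 3.37×10⁻¹⁸ W = 3.37 aW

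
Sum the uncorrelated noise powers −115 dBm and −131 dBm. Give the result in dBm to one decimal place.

Convert to linear, add, convert back:
P₁ = 3.16×10⁻¹⁵ W, P₂ = 7.94×10⁻¹⁷ W
P_tot = 3.24×10⁻¹⁵ W → 10 log₁₀(P_tot / 10⁻³) = −114.9 dBm

−114.9 dBm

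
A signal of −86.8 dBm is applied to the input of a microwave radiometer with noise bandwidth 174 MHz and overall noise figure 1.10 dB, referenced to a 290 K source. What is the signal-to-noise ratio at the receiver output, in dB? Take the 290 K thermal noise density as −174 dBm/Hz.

3.7 dB

Noise floor: N = −174 + 10 log₁₀(B) + NF
10 log₁₀(1.74×10⁸) = 82.41 dB
N = −174 + 82.41 + 1.10 = −90.49 dBm
SNR = P_sig − N = −86.8 − (−90.49) = 3.69 dB → 3.7 dB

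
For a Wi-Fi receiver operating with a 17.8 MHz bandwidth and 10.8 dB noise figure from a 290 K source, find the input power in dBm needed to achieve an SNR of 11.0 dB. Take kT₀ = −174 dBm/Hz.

Sensitivity = −174 + 10 log₁₀(B) + NF + SNR_min
= −174 + 72.5 + 10.8 + 11.0
= −79.7 dBm → −79.7 dBm

−79.7 dBm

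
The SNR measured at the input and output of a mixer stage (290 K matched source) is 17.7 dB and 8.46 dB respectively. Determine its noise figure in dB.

9.24 dB

NF (dB) = SNR_in(dB) − SNR_out(dB) when the source is at T₀
NF = 17.7 − 8.46 = 9.24 dB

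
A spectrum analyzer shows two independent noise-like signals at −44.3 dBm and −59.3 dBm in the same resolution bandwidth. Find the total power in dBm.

Convert to linear, add, convert back:
P₁ = 3.72×10⁻⁸ W, P₂ = 1.17×10⁻⁹ W
P_tot = 3.83×10⁻⁸ W → 10 log₁₀(P_tot / 10⁻³) = −44.2 dBm

−44.2 dBm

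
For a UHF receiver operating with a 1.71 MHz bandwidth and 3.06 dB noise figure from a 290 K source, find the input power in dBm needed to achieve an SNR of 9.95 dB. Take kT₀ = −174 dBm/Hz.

−98.7 dBm

Sensitivity = −174 + 10 log₁₀(B) + NF + SNR_min
= −174 + 62.33 + 3.06 + 9.95
= −98.66 dBm → −98.7 dBm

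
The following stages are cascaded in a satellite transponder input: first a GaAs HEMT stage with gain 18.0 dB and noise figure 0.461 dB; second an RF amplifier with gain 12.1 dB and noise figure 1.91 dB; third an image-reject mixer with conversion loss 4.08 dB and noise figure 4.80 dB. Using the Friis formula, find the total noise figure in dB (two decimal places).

Convert to linear (a loss of L dB is a gain of −L dB): F_i = 10^(NF_i/10), G_i = 10^(G_i,dB/10)
  Stage 1: F_1 = 10^(0.461/10) = 1.112, G_1 = 10^(18.0/10) = 63.10
  Stage 2: F_2 = 10^(1.91/10) = 1.552, G_2 = 10^(12.1/10) = 16.22
  Stage 3: F_3 = 10^(4.80/10) = 3.020, G_3 = 10^(−4.08/10) = 0.3908
Friis cascade:
  F = 1.112 + (1.552 − 1)/63.10 + (3.020 − 1)/1023 = 1.123
NF = 10 log₁₀(1.123) = 0.50 dB

0.50 dB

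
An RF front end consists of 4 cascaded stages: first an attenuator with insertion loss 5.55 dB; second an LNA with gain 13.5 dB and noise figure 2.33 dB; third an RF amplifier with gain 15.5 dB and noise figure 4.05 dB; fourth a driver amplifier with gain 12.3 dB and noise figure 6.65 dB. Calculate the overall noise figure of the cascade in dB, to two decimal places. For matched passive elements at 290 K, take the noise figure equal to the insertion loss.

Convert to linear (a loss of L dB is a gain of −L dB): F_i = 10^(NF_i/10), G_i = 10^(G_i,dB/10)
  Stage 1: F_1 = 10^(5.55/10) = 3.589, G_1 = 10^(−5.55/10) = 0.2786
  Stage 2: F_2 = 10^(2.33/10) = 1.710, G_2 = 10^(13.5/10) = 22.39
  Stage 3: F_3 = 10^(4.05/10) = 2.541, G_3 = 10^(15.5/10) = 35.48
  Stage 4: F_4 = 10^(6.65/10) = 4.624, G_4 = 10^(12.3/10) = 16.98
Friis cascade:
  F = 3.589 + (1.710 − 1)/0.2786 + (2.541 − 1)/6.237 + (4.624 − 1)/221.3 = 6.401
NF = 10 log₁₀(6.401) = 8.06 dB

8.06 dB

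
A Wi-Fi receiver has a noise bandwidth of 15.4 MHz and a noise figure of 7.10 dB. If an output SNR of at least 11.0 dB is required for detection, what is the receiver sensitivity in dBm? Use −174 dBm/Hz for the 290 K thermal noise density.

−84.0 dBm

Sensitivity = −174 + 10 log₁₀(B) + NF + SNR_min
= −174 + 71.88 + 7.10 + 11.0
= −84.02 dBm → −84.0 dBm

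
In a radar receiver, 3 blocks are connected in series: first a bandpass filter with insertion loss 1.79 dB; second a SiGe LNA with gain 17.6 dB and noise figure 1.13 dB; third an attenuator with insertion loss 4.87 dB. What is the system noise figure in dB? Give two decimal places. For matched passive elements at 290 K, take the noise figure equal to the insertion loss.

Convert to linear (a loss of L dB is a gain of −L dB): F_i = 10^(NF_i/10), G_i = 10^(G_i,dB/10)
  Stage 1: F_1 = 10^(1.79/10) = 1.510, G_1 = 10^(−1.79/10) = 0.6622
  Stage 2: F_2 = 10^(1.13/10) = 1.297, G_2 = 10^(17.6/10) = 57.54
  Stage 3: F_3 = 10^(4.87/10) = 3.069, G_3 = 10^(−4.87/10) = 0.3258
Friis cascade:
  F = 1.510 + (1.297 − 1)/0.6622 + (3.069 − 1)/38.11 = 2.013
NF = 10 log₁₀(2.013) = 3.04 dB

3.04 dB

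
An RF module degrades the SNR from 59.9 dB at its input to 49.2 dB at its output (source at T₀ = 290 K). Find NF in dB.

NF (dB) = SNR_in(dB) − SNR_out(dB) when the source is at T₀
NF = 59.9 − 49.2 = 10.7 dB

10.7 dB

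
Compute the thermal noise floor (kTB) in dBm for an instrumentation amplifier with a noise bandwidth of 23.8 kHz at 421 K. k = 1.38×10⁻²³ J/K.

−128.6 dBm

P_n = kTB = 1.38×10⁻²³ × 421 × 2.38×10⁴ = 1.38×10⁻¹⁶ W
In dBm: 10 log₁₀(1.38×10⁻¹⁶ / 10⁻³) = −128.6 dBm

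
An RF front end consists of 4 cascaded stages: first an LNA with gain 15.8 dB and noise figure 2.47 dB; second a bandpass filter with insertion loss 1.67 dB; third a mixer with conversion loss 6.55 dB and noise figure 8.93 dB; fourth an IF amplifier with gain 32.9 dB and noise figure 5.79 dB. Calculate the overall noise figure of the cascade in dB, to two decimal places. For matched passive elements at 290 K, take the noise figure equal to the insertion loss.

4.03 dB

Convert to linear (a loss of L dB is a gain of −L dB): F_i = 10^(NF_i/10), G_i = 10^(G_i,dB/10)
  Stage 1: F_1 = 10^(2.47/10) = 1.766, G_1 = 10^(15.8/10) = 38.02
  Stage 2: F_2 = 10^(1.67/10) = 1.469, G_2 = 10^(−1.67/10) = 0.6808
  Stage 3: F_3 = 10^(8.93/10) = 7.816, G_3 = 10^(−6.55/10) = 0.2213
  Stage 4: F_4 = 10^(5.79/10) = 3.793, G_4 = 10^(32.9/10) = 1950
Friis cascade:
  F = 1.766 + (1.469 − 1)/38.02 + (7.816 − 1)/25.88 + (3.793 − 1)/5.728 = 2.529
NF = 10 log₁₀(2.529) = 4.03 dB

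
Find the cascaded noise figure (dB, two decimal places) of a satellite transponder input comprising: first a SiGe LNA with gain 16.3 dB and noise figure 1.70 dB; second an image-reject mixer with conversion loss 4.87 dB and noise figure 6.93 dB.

Convert to linear (a loss of L dB is a gain of −L dB): F_i = 10^(NF_i/10), G_i = 10^(G_i,dB/10)
  Stage 1: F_1 = 10^(1.70/10) = 1.479, G_1 = 10^(16.3/10) = 42.66
  Stage 2: F_2 = 10^(6.93/10) = 4.932, G_2 = 10^(−4.87/10) = 0.3258
Friis cascade:
  F = 1.479 + (4.932 − 1)/42.66 = 1.571
NF = 10 log₁₀(1.571) = 1.96 dB

1.96 dB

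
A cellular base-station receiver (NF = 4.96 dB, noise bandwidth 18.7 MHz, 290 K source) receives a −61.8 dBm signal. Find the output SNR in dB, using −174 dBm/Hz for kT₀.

Noise floor: N = −174 + 10 log₁₀(B) + NF
10 log₁₀(1.87×10⁷) = 72.72 dB
N = −174 + 72.72 + 4.96 = −96.32 dBm
SNR = P_sig − N = −61.8 − (−96.32) = 34.52 dB → 34.5 dB

34.5 dB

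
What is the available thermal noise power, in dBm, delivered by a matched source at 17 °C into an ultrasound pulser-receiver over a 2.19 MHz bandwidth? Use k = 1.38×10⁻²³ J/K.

T = 17 °C + 273.15 = 290.15 K
P_n = kTB = 1.38×10⁻²³ × 290.15 × 2.19×10⁶ = 8.77×10⁻¹⁵ W
In dBm: 10 log₁₀(8.77×10⁻¹⁵ / 10⁻³) = −110.6 dBm

−110.6 dBm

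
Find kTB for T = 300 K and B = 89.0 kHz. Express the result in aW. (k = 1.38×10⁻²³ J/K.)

368 aW

P_n = kTB = 1.38×10⁻²³ × 300 × 8.90×10⁴ = 3.68×10⁻¹⁶ W = 368 aW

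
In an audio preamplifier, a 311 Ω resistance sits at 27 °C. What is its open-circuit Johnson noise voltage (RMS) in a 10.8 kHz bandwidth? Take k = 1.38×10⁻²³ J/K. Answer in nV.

T = 27 °C + 273.15 = 300.15 K
V_n = √(4kTRB)
4kTRB = 4 × 1.38×10⁻²³ × 300.15 × 3.11×10² × 1.08×10⁴ = 5.56×10⁻¹⁴ V²
V_n = √(5.56×10⁻¹⁴) = 2.36×10⁻⁷ V = 236 nV

236 nV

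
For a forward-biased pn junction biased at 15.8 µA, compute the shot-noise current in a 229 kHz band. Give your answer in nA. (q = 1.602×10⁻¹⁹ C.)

I_n = √(2qI·B)
2qI·B = 2 × 1.602×10⁻¹⁹ × 1.58×10⁻⁵ × 2.29×10⁵ = 1.16×10⁻¹⁸ A²
I_n = √(1.16×10⁻¹⁸) = 1.08×10⁻⁹ A = 1.08 nA

1.08 nA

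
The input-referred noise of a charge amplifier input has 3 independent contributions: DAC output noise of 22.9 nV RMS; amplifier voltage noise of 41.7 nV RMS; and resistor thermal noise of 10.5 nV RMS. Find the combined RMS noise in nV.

48.7 nV

Uncorrelated sources add in power (mean-square): V_tot = √(ΣV_i²)
V_tot = √[(2.29×10⁻⁸)² + (4.17×10⁻⁸)² + (1.05×10⁻⁸)²] = 4.87×10⁻⁸ V = 48.7 nV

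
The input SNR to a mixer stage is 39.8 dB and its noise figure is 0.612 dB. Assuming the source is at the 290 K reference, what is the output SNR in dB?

39.188 dB

By definition F = SNR_in/SNR_out, so in dB: SNR_out = SNR_in − NF
SNR_out = 39.8 − 0.612 = 39.188 dB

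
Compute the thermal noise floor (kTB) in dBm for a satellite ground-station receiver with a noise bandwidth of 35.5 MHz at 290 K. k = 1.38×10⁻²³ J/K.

P_n = kTB = 1.38×10⁻²³ × 290 × 3.55×10⁷ = 1.42×10⁻¹³ W
In dBm: 10 log₁₀(1.42×10⁻¹³ / 10⁻³) = −98.5 dBm

−98.5 dBm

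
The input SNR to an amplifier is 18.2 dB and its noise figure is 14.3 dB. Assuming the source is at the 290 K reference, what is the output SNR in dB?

3.9 dB

By definition F = SNR_in/SNR_out, so in dB: SNR_out = SNR_in − NF
SNR_out = 18.2 − 14.3 = 3.9 dB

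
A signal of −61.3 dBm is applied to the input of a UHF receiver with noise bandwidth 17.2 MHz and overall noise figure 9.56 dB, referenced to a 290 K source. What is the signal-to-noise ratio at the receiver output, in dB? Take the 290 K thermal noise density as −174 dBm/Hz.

30.8 dB

Noise floor: N = −174 + 10 log₁₀(B) + NF
10 log₁₀(1.72×10⁷) = 72.36 dB
N = −174 + 72.36 + 9.56 = −92.08 dBm
SNR = P_sig − N = −61.3 − (−92.08) = 30.78 dB → 30.8 dB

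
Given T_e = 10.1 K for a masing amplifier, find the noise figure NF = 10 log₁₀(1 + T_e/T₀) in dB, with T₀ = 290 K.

0.149 dB

F = 1 + T_e/T₀ = 1 + 10.1/290 = 1.03483
NF = 10 log₁₀(1.03483) = 0.149 dB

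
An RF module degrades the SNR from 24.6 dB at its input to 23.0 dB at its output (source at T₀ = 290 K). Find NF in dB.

NF (dB) = SNR_in(dB) − SNR_out(dB) when the source is at T₀
NF = 24.6 − 23.0 = 1.6 dB

1.6 dB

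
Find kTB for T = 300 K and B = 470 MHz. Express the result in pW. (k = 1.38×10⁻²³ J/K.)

1.95 pW

P_n = kTB = 1.38×10⁻²³ × 300 × 4.70×10⁸ = 1.95×10⁻¹² W = 1.95 pW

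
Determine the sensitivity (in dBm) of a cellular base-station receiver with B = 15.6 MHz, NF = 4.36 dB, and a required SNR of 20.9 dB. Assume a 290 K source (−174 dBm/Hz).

−76.8 dBm

Sensitivity = −174 + 10 log₁₀(B) + NF + SNR_min
= −174 + 71.93 + 4.36 + 20.9
= −76.81 dBm → −76.8 dBm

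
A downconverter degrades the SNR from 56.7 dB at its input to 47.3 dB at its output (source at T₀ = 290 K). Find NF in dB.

NF (dB) = SNR_in(dB) − SNR_out(dB) when the source is at T₀
NF = 56.7 − 47.3 = 9.4 dB

9.4 dB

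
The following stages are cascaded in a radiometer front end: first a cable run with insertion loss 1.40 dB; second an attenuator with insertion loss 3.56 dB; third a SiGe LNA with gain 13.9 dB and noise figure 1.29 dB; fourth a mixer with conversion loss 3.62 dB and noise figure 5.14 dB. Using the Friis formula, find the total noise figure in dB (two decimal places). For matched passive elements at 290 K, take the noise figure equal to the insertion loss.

6.54 dB

Convert to linear (a loss of L dB is a gain of −L dB): F_i = 10^(NF_i/10), G_i = 10^(G_i,dB/10)
  Stage 1: F_1 = 10^(1.40/10) = 1.380, G_1 = 10^(−1.40/10) = 0.7244
  Stage 2: F_2 = 10^(3.56/10) = 2.270, G_2 = 10^(−3.56/10) = 0.4406
  Stage 3: F_3 = 10^(1.29/10) = 1.346, G_3 = 10^(13.9/10) = 24.55
  Stage 4: F_4 = 10^(5.14/10) = 3.266, G_4 = 10^(−3.62/10) = 0.4345
Friis cascade:
  F = 1.380 + (2.270 − 1)/0.7244 + (1.346 − 1)/0.3192 + (3.266 − 1)/7.834 = 4.506
NF = 10 log₁₀(4.506) = 6.54 dB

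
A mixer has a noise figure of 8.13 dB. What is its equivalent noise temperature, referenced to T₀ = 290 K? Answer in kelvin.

1595 K

F = 10^(8.13/10) = 6.5013
T_e = (F − 1)·T₀ = (6.5013 − 1) × 290 = 1595 K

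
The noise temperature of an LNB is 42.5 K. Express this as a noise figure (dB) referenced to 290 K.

F = 1 + T_e/T₀ = 1 + 42.5/290 = 1.14655
NF = 10 log₁₀(1.14655) = 0.594 dB

0.594 dB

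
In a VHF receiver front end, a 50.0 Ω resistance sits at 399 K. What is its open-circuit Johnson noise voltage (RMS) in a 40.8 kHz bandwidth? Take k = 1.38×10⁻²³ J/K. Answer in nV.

212 nV

V_n = √(4kTRB)
4kTRB = 4 × 1.38×10⁻²³ × 399 × 5.00×10¹ × 4.08×10⁴ = 4.49×10⁻¹⁴ V²
V_n = √(4.49×10⁻¹⁴) = 2.12×10⁻⁷ V = 212 nV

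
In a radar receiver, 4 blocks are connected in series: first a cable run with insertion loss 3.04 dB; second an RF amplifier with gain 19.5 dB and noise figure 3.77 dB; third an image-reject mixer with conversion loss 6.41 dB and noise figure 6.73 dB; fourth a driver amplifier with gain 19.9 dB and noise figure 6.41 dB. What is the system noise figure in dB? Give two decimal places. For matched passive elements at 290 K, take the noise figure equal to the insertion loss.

Convert to linear (a loss of L dB is a gain of −L dB): F_i = 10^(NF_i/10), G_i = 10^(G_i,dB/10)
  Stage 1: F_1 = 10^(3.04/10) = 2.014, G_1 = 10^(−3.04/10) = 0.4966
  Stage 2: F_2 = 10^(3.77/10) = 2.382, G_2 = 10^(19.5/10) = 89.13
  Stage 3: F_3 = 10^(6.73/10) = 4.710, G_3 = 10^(−6.41/10) = 0.2286
  Stage 4: F_4 = 10^(6.41/10) = 4.375, G_4 = 10^(19.9/10) = 97.72
Friis cascade:
  F = 2.014 + (2.382 − 1)/0.4966 + (4.710 − 1)/44.26 + (4.375 − 1)/10.12 = 5.215
NF = 10 log₁₀(5.215) = 7.17 dB

7.17 dB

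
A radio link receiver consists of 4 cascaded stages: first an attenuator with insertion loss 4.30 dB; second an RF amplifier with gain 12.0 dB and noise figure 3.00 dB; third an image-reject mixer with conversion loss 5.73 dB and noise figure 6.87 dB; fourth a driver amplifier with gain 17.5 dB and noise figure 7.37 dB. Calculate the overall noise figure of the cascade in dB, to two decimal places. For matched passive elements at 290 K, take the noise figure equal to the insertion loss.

Convert to linear (a loss of L dB is a gain of −L dB): F_i = 10^(NF_i/10), G_i = 10^(G_i,dB/10)
  Stage 1: F_1 = 10^(4.30/10) = 2.692, G_1 = 10^(−4.30/10) = 0.3715
  Stage 2: F_2 = 10^(3.00/10) = 1.995, G_2 = 10^(12.0/10) = 15.85
  Stage 3: F_3 = 10^(6.87/10) = 4.864, G_3 = 10^(−5.73/10) = 0.2673
  Stage 4: F_4 = 10^(7.37/10) = 5.458, G_4 = 10^(17.5/10) = 56.23
Friis cascade:
  F = 2.692 + (1.995 − 1)/0.3715 + (4.864 − 1)/5.888 + (5.458 − 1)/1.574 = 8.859
NF = 10 log₁₀(8.859) = 9.47 dB

9.47 dB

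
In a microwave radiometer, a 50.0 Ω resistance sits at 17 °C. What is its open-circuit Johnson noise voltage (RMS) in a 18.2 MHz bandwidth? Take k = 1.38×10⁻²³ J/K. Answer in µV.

3.82 µV

T = 17 °C + 273.15 = 290.15 K
V_n = √(4kTRB)
4kTRB = 4 × 1.38×10⁻²³ × 290.15 × 5.00×10¹ × 1.82×10⁷ = 1.46×10⁻¹¹ V²
V_n = √(1.46×10⁻¹¹) = 3.82×10⁻⁶ V = 3.82 µV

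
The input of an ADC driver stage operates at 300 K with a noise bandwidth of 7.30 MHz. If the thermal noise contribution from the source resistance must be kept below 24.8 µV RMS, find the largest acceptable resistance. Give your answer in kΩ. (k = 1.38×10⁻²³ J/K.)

Johnson–Nyquist: V_n = √(4kTRB) ⇒ R = V_n² / (4kTB)
4kTB = 4 × 1.38×10⁻²³ × 300 × 7.30×10⁶ = 1.21×10⁻¹³
R = (2.48×10⁻⁵)² / 1.21×10⁻¹³ = 5.09×10³ Ω = 5.09 kΩ

5.09 kΩ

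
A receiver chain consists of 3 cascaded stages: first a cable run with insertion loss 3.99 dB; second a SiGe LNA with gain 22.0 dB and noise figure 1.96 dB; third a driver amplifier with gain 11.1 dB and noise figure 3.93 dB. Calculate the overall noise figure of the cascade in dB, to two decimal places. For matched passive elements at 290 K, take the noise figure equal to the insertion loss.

Convert to linear (a loss of L dB is a gain of −L dB): F_i = 10^(NF_i/10), G_i = 10^(G_i,dB/10)
  Stage 1: F_1 = 10^(3.99/10) = 2.506, G_1 = 10^(−3.99/10) = 0.3990
  Stage 2: F_2 = 10^(1.96/10) = 1.570, G_2 = 10^(22.0/10) = 158.5
  Stage 3: F_3 = 10^(3.93/10) = 2.472, G_3 = 10^(11.1/10) = 12.88
Friis cascade:
  F = 2.506 + (1.570 − 1)/0.3990 + (2.472 − 1)/63.24 = 3.959
NF = 10 log₁₀(3.959) = 5.98 dB

5.98 dB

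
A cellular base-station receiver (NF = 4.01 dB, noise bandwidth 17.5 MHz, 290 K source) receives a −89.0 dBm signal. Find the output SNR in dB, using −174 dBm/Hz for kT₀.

8.6 dB

Noise floor: N = −174 + 10 log₁₀(B) + NF
10 log₁₀(1.75×10⁷) = 72.43 dB
N = −174 + 72.43 + 4.01 = −97.56 dBm
SNR = P_sig − N = −89.0 − (−97.56) = 8.56 dB → 8.6 dB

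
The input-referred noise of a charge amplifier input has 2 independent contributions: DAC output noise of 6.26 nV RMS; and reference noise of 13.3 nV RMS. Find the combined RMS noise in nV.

Uncorrelated sources add in power (mean-square): V_tot = √(ΣV_i²)
V_tot = √[(6.26×10⁻⁹)² + (1.33×10⁻⁸)²] = 1.47×10⁻⁸ V = 14.7 nV

14.7 nV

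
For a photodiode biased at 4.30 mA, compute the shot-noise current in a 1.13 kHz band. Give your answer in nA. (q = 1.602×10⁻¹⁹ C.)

I_n = √(2qI·B)
2qI·B = 2 × 1.602×10⁻¹⁹ × 4.30×10⁻³ × 1.13×10³ = 1.56×10⁻¹⁸ A²
I_n = √(1.56×10⁻¹⁸) = 1.25×10⁻⁹ A = 1.25 nA

1.25 nA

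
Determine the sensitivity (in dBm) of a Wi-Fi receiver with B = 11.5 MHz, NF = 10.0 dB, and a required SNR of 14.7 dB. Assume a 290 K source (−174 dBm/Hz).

−78.7 dBm

Sensitivity = −174 + 10 log₁₀(B) + NF + SNR_min
= −174 + 70.61 + 10.0 + 14.7
= −78.69 dBm → −78.7 dBm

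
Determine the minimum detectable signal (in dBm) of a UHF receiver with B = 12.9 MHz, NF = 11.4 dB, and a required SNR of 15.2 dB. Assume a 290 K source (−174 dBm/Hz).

Sensitivity = −174 + 10 log₁₀(B) + NF + SNR_min
= −174 + 71.11 + 11.4 + 15.2
= −76.29 dBm → −76.3 dBm

−76.3 dBm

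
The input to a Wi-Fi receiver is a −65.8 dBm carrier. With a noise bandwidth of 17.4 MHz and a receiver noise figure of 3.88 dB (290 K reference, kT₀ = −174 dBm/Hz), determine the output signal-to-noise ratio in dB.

Noise floor: N = −174 + 10 log₁₀(B) + NF
10 log₁₀(1.74×10⁷) = 72.41 dB
N = −174 + 72.41 + 3.88 = −97.71 dBm
SNR = P_sig − N = −65.8 − (−97.71) = 31.91 dB → 31.9 dB

31.9 dB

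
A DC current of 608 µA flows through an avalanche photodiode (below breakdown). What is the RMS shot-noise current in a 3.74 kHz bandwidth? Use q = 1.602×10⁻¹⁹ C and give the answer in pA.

854 pA

I_n = √(2qI·B)
2qI·B = 2 × 1.602×10⁻¹⁹ × 6.08×10⁻⁴ × 3.74×10³ = 7.29×10⁻¹⁹ A²
I_n = √(7.29×10⁻¹⁹) = 8.54×10⁻¹⁰ A = 854 pA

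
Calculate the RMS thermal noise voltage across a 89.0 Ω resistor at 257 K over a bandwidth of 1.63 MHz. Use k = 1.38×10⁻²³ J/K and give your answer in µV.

1.43 µV

V_n = √(4kTRB)
4kTRB = 4 × 1.38×10⁻²³ × 257 × 8.90×10¹ × 1.63×10⁶ = 2.06×10⁻¹² V²
V_n = √(2.06×10⁻¹²) = 1.43×10⁻⁶ V = 1.43 µV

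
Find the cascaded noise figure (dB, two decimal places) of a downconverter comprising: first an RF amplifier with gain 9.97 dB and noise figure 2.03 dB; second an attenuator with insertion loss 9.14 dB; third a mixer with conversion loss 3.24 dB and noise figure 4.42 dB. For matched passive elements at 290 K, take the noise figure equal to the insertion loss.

Convert to linear (a loss of L dB is a gain of −L dB): F_i = 10^(NF_i/10), G_i = 10^(G_i,dB/10)
  Stage 1: F_1 = 10^(2.03/10) = 1.596, G_1 = 10^(9.97/10) = 9.931
  Stage 2: F_2 = 10^(9.14/10) = 8.204, G_2 = 10^(−9.14/10) = 0.1219
  Stage 3: F_3 = 10^(4.42/10) = 2.767, G_3 = 10^(−3.24/10) = 0.4742
Friis cascade:
  F = 1.596 + (8.204 − 1)/9.931 + (2.767 − 1)/1.211 = 3.781
NF = 10 log₁₀(3.781) = 5.78 dB

5.78 dB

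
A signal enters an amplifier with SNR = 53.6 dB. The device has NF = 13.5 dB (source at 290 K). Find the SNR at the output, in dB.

By definition F = SNR_in/SNR_out, so in dB: SNR_out = SNR_in − NF
SNR_out = 53.6 − 13.5 = 40.1 dB

40.1 dB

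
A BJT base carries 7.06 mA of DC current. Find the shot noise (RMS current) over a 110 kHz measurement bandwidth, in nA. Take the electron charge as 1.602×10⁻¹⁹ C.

I_n = √(2qI·B)
2qI·B = 2 × 1.602×10⁻¹⁹ × 7.06×10⁻³ × 1.10×10⁵ = 2.49×10⁻¹⁶ A²
I_n = √(2.49×10⁻¹⁶) = 1.58×10⁻⁸ A = 15.8 nA

15.8 nA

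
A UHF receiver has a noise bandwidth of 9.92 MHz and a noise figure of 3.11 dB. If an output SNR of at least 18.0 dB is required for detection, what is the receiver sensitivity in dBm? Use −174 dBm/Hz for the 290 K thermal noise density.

Sensitivity = −174 + 10 log₁₀(B) + NF + SNR_min
= −174 + 69.97 + 3.11 + 18.0
= −82.92 dBm → −82.9 dBm

−82.9 dBm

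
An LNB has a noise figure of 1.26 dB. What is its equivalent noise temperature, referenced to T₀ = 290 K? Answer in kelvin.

97.6 K

F = 10^(1.26/10) = 1.3366
T_e = (F − 1)·T₀ = (1.3366 − 1) × 290 = 97.6 K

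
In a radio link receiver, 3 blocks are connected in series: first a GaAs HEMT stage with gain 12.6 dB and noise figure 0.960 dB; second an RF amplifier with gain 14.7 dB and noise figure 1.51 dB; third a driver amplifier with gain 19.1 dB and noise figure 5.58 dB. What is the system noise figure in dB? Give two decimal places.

Convert to linear (a loss of L dB is a gain of −L dB): F_i = 10^(NF_i/10), G_i = 10^(G_i,dB/10)
  Stage 1: F_1 = 10^(0.960/10) = 1.247, G_1 = 10^(12.6/10) = 18.20
  Stage 2: F_2 = 10^(1.51/10) = 1.416, G_2 = 10^(14.7/10) = 29.51
  Stage 3: F_3 = 10^(5.58/10) = 3.614, G_3 = 10^(19.1/10) = 81.28
Friis cascade:
  F = 1.247 + (1.416 − 1)/18.20 + (3.614 − 1)/537.0 = 1.275
NF = 10 log₁₀(1.275) = 1.06 dB

1.06 dB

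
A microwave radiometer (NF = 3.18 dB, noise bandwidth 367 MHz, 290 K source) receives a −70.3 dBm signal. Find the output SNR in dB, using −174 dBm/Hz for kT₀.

Noise floor: N = −174 + 10 log₁₀(B) + NF
10 log₁₀(3.67×10⁸) = 85.65 dB
N = −174 + 85.65 + 3.18 = −85.17 dBm
SNR = P_sig − N = −70.3 − (−85.17) = 14.87 dB → 14.9 dB

14.9 dB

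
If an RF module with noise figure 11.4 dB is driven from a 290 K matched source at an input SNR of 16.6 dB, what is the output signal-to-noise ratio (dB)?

5.2 dB

By definition F = SNR_in/SNR_out, so in dB: SNR_out = SNR_in − NF
SNR_out = 16.6 − 11.4 = 5.2 dB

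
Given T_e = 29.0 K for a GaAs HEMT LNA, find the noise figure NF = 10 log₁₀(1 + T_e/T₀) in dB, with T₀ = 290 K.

0.414 dB

F = 1 + T_e/T₀ = 1 + 29.0/290 = 1.1
NF = 10 log₁₀(1.1) = 0.414 dB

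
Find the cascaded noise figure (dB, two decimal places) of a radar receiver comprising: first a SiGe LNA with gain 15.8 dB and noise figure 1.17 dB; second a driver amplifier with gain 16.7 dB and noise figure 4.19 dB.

Convert to linear (a loss of L dB is a gain of −L dB): F_i = 10^(NF_i/10), G_i = 10^(G_i,dB/10)
  Stage 1: F_1 = 10^(1.17/10) = 1.309, G_1 = 10^(15.8/10) = 38.02
  Stage 2: F_2 = 10^(4.19/10) = 2.624, G_2 = 10^(16.7/10) = 46.77
Friis cascade:
  F = 1.309 + (2.624 − 1)/38.02 = 1.352
NF = 10 log₁₀(1.352) = 1.31 dB

1.31 dB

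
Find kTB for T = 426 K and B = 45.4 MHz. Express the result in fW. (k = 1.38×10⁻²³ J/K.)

267 fW

P_n = kTB = 1.38×10⁻²³ × 426 × 4.54×10⁷ = 2.67×10⁻¹³ W = 267 fW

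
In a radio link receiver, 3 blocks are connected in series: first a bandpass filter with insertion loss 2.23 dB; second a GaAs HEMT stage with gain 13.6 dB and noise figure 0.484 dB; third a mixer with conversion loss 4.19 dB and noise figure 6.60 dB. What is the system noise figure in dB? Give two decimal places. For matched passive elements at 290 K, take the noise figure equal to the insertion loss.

Convert to linear (a loss of L dB is a gain of −L dB): F_i = 10^(NF_i/10), G_i = 10^(G_i,dB/10)
  Stage 1: F_1 = 10^(2.23/10) = 1.671, G_1 = 10^(−2.23/10) = 0.5984
  Stage 2: F_2 = 10^(0.484/10) = 1.118, G_2 = 10^(13.6/10) = 22.91
  Stage 3: F_3 = 10^(6.60/10) = 4.571, G_3 = 10^(−4.19/10) = 0.3811
Friis cascade:
  F = 1.671 + (1.118 − 1)/0.5984 + (4.571 − 1)/13.71 = 2.129
NF = 10 log₁₀(2.129) = 3.28 dB

3.28 dB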